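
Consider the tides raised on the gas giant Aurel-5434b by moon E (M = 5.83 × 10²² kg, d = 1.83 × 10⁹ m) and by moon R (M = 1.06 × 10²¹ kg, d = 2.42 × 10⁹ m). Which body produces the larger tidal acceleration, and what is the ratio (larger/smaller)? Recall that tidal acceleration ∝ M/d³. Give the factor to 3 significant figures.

Moon E, by a factor of ≈ 127

Compare M/d³ for the two perturbers:
Moon E: (5.83 × 10²²) / (1.83 × 10⁹)³ = 9.513 × 10⁻⁶
Moon R: (1.06 × 10²¹) / (2.42 × 10⁹)³ = 7.479 × 10⁻⁸
Ratio (larger/smaller) = 127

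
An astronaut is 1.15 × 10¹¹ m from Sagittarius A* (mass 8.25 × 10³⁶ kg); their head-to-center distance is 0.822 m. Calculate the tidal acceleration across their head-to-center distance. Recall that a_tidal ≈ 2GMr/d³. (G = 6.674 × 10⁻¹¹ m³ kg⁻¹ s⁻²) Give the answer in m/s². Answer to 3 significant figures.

Since r ≪ d, expand the inverse-square field across one radius to get the leading 2GMr/d³ term.
Δa = 2GMr/d³
   = 2 × (6.674 × 10⁻¹¹) × (8.25 × 10³⁶) × (0.822) / (1.15 × 10¹¹)³
   = 5.95 × 10⁻⁷ m/s²

5.95 × 10⁻⁷ m/s²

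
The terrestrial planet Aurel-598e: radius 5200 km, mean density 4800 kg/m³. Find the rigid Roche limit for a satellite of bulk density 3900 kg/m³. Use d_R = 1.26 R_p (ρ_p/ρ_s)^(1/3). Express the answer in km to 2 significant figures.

7000 km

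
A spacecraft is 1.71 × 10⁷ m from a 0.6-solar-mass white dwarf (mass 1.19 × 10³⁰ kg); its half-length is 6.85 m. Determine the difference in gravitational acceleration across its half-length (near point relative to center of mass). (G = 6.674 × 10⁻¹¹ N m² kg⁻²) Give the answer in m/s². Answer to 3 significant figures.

2.18 × 10⁻¹ m/s²

Δg = 2GMr/d³
   = 2 × (6.674 × 10⁻¹¹) × (1.19 × 10³⁰) × (6.85) / (1.71 × 10⁷)³
   = 2.18 × 10⁻¹ m/s²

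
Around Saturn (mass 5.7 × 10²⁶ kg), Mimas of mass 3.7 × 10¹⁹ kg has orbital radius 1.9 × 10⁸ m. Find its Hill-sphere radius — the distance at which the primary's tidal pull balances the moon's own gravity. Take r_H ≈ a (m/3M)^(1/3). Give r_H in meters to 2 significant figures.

r_H ≈ a (m/3M)^(1/3)
    = (1.9 × 10⁸) × (3.7 × 10¹⁹ / (3 × 5.7 × 10²⁶))^(1/3)
    = 5.3 × 10⁵ m

5.3 × 10⁵ m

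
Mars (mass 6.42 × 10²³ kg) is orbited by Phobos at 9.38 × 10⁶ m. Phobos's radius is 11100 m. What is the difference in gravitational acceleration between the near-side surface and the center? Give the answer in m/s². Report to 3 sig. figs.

1.15 × 10⁻³ m/s²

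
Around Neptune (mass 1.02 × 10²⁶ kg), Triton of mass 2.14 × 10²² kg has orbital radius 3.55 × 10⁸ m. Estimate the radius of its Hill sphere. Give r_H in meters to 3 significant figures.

r_H ≈ a (m/3M)^(1/3)
    = (3.55 × 10⁸) × (2.14 × 10²² / (3 × 1.02 × 10²⁶))^(1/3)
    = 1.46 × 10⁷ m

1.46 × 10⁷ m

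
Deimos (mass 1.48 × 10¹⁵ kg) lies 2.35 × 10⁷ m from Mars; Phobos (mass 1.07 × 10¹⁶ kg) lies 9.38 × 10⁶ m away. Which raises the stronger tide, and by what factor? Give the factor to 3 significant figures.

Phobos, by a factor of ≈ 114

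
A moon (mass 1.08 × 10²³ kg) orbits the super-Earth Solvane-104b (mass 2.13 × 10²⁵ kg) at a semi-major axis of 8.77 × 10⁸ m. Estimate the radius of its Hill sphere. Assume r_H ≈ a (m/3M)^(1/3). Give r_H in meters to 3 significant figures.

1.04 × 10⁸ m

r_H ≈ a (m/3M)^(1/3)
    = (8.77 × 10⁸) × (1.08 × 10²³ / (3 × 2.13 × 10²⁵))^(1/3)
    = 1.04 × 10⁸ m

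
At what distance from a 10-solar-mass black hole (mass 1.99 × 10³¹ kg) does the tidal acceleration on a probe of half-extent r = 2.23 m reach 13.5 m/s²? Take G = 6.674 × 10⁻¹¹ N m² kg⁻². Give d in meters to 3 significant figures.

7.60 × 10⁶ m

2GMr/d³ = a_tidal  ⇒  d = (2GMr / a_tidal)^(1/3)
d = (2 × 6.674×10⁻¹¹ × (1.99 × 10³¹) × (2.23) / (13.5))^(1/3)
  = 7.60 × 10⁶ m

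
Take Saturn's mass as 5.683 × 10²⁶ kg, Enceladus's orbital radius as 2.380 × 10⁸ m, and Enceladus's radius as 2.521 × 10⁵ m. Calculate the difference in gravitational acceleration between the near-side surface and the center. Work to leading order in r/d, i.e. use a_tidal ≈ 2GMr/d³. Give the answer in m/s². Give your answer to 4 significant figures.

1.419 × 10⁻³ m/s²

a_tidal = 2GMr/d³
        = 2 × (6.674 × 10⁻¹¹) × (5.683 × 10²⁶) × (2.521 × 10⁵) / (2.380 × 10⁸)³
        = 1.419 × 10⁻³ m/s²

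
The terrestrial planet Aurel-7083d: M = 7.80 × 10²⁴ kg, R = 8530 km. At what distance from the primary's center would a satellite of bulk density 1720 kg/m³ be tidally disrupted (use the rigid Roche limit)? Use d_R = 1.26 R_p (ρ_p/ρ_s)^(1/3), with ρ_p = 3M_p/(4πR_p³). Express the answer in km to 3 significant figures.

12900 km

ρ_p = 3M_p/(4πR_p³) = 3 × (7.80 × 10²⁴) / (4π × (8.53 × 10⁶ m)³) = 3000 kg/m³
d_R = 1.26 × 8530 km × (3000/1720)^(1/3)
    = 12900 km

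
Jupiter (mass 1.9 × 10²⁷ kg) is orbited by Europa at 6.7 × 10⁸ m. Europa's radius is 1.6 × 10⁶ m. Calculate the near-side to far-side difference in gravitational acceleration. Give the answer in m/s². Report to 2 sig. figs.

2.7 × 10⁻³ m/s²

Δg = 4GMr/d³
   = 4 × (6.674 × 10⁻¹¹) × (1.9 × 10²⁷) × (1.6 × 10⁶) / (6.7 × 10⁸)³
   = 2.7 × 10⁻³ m/s²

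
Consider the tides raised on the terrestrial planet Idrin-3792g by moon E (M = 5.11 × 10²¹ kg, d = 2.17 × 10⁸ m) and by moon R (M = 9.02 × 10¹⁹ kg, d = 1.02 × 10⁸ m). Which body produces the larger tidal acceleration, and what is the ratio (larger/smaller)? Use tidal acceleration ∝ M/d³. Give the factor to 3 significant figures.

Compare M/d³ for the two perturbers:
Moon E: (5.11 × 10²¹) / (2.17 × 10⁸)³ = 5.001 × 10⁻⁴
Moon R: (9.02 × 10¹⁹) / (1.02 × 10⁸)³ = 8.500 × 10⁻⁵
Ratio (larger/smaller) = 5.88

Moon E, by a factor of ≈ 5.88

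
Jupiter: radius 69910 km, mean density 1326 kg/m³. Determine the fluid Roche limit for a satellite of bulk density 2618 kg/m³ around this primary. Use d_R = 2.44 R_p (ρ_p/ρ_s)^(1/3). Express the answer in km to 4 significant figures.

1.360 × 10⁵ km

d_R = 2.44 × 69910 km × (1326/2618)^(1/3)
    = 1.360 × 10⁵ km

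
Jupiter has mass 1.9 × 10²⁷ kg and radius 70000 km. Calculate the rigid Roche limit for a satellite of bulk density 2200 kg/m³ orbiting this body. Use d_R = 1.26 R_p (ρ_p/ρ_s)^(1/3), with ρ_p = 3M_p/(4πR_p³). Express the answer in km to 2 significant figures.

74000 km

ρ_p = 3M_p/(4πR_p³) = 3 × (1.9 × 10²⁷) / (4π × (7.0 × 10⁷ m)³) = 1300 kg/m³
d_R = 1.26 × 70000 km × (1300/2200)^(1/3)
    = 74000 km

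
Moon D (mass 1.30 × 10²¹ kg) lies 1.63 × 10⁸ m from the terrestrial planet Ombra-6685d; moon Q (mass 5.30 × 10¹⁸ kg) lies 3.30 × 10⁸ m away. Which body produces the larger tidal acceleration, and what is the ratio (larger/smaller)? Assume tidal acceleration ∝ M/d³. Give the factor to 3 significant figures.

The tide-raising term goes as M/d³ (the gradient of a 1/d² field).
Moon D: (1.30 × 10²¹) / (1.63 × 10⁸)³ = 3.002 × 10⁻⁴
Moon Q: (5.30 × 10¹⁸) / (3.30 × 10⁸)³ = 1.475 × 10⁻⁷
Ratio (larger/smaller) = 2040

Moon D, by a factor of ≈ 2040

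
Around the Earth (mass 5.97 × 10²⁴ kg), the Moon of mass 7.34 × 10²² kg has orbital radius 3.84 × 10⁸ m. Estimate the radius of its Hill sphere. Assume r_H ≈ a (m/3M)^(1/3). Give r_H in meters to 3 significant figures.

r_H ≈ a (m/3M)^(1/3)
    = (3.84 × 10⁸) × (7.34 × 10²² / (3 × 5.97 × 10²⁴))^(1/3)
    = 6.15 × 10⁷ m

6.15 × 10⁷ m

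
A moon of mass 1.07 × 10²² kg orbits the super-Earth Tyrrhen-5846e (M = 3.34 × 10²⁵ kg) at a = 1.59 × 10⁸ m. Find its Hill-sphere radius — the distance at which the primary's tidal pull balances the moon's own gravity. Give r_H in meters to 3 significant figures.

7.54 × 10⁶ m

r_H ≈ a (m/3M)^(1/3)
    = (1.59 × 10⁸) × (1.07 × 10²² / (3 × 3.34 × 10²⁵))^(1/3)
    = 7.54 × 10⁶ m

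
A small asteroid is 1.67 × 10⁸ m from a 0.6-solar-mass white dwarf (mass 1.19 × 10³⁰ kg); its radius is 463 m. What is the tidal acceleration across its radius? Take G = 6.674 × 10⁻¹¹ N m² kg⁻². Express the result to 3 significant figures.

1.58 × 10⁻² m/s²

a_tidal = 2GMr/d³
        = 2 × (6.674 × 10⁻¹¹) × (1.19 × 10³⁰) × (463) / (1.67 × 10⁸)³
        = 1.58 × 10⁻² m/s²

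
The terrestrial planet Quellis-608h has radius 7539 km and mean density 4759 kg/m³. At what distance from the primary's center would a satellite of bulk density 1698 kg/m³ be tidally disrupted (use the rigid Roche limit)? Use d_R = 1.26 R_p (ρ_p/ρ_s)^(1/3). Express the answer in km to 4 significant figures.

13390 km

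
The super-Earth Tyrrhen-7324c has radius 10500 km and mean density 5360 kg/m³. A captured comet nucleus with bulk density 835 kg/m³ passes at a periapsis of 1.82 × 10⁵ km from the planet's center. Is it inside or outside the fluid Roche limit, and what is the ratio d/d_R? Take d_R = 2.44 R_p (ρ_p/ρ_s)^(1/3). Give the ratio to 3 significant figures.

d_R = 2.44 × (10500 km) × (5360/835)^(1/3) = 47610 km
d/d_R = (1.82 × 10⁵) / (47610) = 3.82
Since d/d_R > 1, the body is outside the Roche limit.

outside; d/d_R ≈ 3.82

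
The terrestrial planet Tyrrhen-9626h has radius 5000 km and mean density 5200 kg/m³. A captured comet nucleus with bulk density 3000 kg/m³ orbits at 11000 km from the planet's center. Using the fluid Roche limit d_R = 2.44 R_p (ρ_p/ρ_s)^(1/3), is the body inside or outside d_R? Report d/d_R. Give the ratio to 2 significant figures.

d_R = 2.44 × (5000 km) × (5200/3000)^(1/3) = 14660 km
d/d_R = (11000) / (14660) = 0.75
Since d/d_R < 1, the body is inside the Roche limit.

inside; d/d_R ≈ 0.75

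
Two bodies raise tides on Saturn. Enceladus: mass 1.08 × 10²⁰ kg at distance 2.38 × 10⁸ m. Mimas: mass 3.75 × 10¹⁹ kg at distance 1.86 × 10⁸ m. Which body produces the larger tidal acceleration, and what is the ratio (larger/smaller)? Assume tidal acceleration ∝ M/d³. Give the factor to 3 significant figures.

Tidal acceleration ∝ M/d³, so compare M/d³ for each.
Enceladus: (1.08 × 10²⁰) / (2.38 × 10⁸)³ = 8.011 × 10⁻⁶
Mimas: (3.75 × 10¹⁹) / (1.86 × 10⁸)³ = 5.828 × 10⁻⁶
Ratio (larger/smaller) = 1.37

Enceladus, by a factor of ≈ 1.37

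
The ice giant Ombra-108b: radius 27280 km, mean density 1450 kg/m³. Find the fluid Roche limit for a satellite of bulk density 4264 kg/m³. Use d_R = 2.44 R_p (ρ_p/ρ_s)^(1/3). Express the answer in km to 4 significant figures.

d_R = 2.44 × 27280 km × (1450/4264)^(1/3)
    = 46460 km

46460 km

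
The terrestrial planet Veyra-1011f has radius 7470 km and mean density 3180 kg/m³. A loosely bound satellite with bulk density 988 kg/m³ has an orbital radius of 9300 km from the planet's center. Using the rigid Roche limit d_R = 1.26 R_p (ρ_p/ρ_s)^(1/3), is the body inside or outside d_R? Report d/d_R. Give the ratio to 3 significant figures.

inside; d/d_R ≈ 0.669

d_R = 1.26 × (7470 km) × (3180/988)^(1/3) = 13900 km
d/d_R = (9300) / (13900) = 0.669
Since d/d_R < 1, the body is inside the Roche limit.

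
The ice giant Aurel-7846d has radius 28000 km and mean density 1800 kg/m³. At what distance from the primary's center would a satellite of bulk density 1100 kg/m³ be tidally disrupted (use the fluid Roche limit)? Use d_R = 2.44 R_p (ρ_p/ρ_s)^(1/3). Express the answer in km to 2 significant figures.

81000 km

d_R = 2.44 × 28000 km × (1800/1100)^(1/3)
    = 81000 km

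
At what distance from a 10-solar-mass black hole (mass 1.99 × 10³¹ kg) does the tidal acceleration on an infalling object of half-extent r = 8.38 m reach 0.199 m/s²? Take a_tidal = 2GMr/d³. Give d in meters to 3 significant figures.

2GMr/d³ = a_tidal  ⇒  d = (2GMr / a_tidal)^(1/3)
d = (2 × 6.674×10⁻¹¹ × (1.99 × 10³¹) × (8.38) / (0.199))^(1/3)
  = 4.82 × 10⁷ m

4.82 × 10⁷ m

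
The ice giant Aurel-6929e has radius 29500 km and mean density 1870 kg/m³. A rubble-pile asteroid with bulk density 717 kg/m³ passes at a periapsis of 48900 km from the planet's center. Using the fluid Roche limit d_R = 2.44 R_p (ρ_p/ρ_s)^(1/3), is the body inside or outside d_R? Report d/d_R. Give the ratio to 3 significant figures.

inside; d/d_R ≈ 0.494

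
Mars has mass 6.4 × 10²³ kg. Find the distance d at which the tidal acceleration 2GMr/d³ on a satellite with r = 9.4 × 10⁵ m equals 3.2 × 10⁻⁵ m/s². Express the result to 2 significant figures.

2GMr/d³ = a_tidal  ⇒  d = (2GMr / a_tidal)^(1/3)
d = (2 × 6.674×10⁻¹¹ × (6.4 × 10²³) × (9.4 × 10⁵) / (3.2 × 10⁻⁵))^(1/3)
  = 1.4 × 10⁸ m

1.4 × 10⁸ m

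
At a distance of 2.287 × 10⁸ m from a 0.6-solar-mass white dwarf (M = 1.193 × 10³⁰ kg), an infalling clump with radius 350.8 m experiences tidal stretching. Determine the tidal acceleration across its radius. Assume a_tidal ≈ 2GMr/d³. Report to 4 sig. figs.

Since r ≪ d, expand the inverse-square field across one radius to get the leading 2GMr/d³ term.
Δg = 2GMr/d³
   = 2 × (6.674 × 10⁻¹¹) × (1.193 × 10³⁰) × (350.8) / (2.287 × 10⁸)³
   = 4.670 × 10⁻³ m/s²

4.670 × 10⁻³ m/s²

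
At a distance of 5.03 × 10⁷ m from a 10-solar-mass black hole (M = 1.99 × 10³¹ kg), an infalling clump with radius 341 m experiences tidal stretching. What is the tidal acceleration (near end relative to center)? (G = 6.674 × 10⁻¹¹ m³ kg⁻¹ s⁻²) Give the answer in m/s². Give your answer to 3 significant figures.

7.12 m/s²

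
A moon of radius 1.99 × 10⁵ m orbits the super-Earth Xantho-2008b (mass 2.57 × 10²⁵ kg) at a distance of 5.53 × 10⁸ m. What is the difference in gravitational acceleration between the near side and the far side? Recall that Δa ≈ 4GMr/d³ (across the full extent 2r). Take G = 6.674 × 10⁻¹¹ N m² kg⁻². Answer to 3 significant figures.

8.07 × 10⁻⁶ m/s²

a_tidal = 4GMr/d³
        = 4 × (6.674 × 10⁻¹¹) × (2.57 × 10²⁵) × (1.99 × 10⁵) / (5.53 × 10⁸)³
        = 8.07 × 10⁻⁶ m/s²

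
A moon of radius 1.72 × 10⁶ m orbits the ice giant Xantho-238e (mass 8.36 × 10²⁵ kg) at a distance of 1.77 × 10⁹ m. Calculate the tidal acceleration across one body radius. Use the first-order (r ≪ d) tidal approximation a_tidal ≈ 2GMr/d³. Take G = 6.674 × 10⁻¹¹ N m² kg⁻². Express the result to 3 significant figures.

a_tidal = 2GMr/d³
        = 2 × (6.674 × 10⁻¹¹) × (8.36 × 10²⁵) × (1.72 × 10⁶) / (1.77 × 10⁹)³
        = 3.46 × 10⁻⁶ m/s²

3.46 × 10⁻⁶ m/s²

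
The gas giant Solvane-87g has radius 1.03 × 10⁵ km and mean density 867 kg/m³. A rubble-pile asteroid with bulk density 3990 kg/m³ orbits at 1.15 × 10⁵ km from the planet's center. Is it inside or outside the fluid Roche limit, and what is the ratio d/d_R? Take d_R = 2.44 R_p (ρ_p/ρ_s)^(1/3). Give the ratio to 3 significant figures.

d_R = 2.44 × (1.03 × 10⁵ km) × (867/3990)^(1/3) = 1.511 × 10⁵ km
d/d_R = (1.15 × 10⁵) / (1.511 × 10⁵) = 0.761
Since d/d_R < 1, the body is inside the Roche limit.

inside; d/d_R ≈ 0.761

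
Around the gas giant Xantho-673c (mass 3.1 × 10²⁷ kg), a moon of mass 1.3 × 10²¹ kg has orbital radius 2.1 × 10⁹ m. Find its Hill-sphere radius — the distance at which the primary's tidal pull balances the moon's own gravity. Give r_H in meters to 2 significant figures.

1.1 × 10⁷ m

r_H ≈ a (m/3M)^(1/3)
    = (2.1 × 10⁹) × (1.3 × 10²¹ / (3 × 3.1 × 10²⁷))^(1/3)
    = 1.1 × 10⁷ m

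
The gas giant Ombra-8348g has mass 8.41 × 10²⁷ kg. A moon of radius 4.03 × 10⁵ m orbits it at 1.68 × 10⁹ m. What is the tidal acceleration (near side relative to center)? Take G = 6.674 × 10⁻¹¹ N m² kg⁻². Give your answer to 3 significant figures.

9.54 × 10⁻⁵ m/s²

Since r ≪ d, expand the inverse-square field across one radius to get the leading 2GMr/d³ term.
a_tidal = 2GMr/d³
        = 2 × (6.674 × 10⁻¹¹) × (8.41 × 10²⁷) × (4.03 × 10⁵) / (1.68 × 10⁹)³
        = 9.54 × 10⁻⁵ m/s²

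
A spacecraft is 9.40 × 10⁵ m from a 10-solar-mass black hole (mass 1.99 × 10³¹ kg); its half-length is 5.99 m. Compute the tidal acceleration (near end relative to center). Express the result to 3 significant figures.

1.92 × 10⁴ m/s²

Δa = 2GMr/d³
   = 2 × (6.674 × 10⁻¹¹) × (1.99 × 10³¹) × (5.99) / (9.40 × 10⁵)³
   = 1.92 × 10⁴ m/s²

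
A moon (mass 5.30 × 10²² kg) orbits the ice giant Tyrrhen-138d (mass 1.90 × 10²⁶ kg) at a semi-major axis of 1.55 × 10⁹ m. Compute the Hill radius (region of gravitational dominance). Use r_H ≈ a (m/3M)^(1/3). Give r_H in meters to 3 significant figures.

r_H ≈ a (m/3M)^(1/3)
    = (1.55 × 10⁹) × (5.30 × 10²² / (3 × 1.90 × 10²⁶))^(1/3)
    = 7.02 × 10⁷ m

7.02 × 10⁷ m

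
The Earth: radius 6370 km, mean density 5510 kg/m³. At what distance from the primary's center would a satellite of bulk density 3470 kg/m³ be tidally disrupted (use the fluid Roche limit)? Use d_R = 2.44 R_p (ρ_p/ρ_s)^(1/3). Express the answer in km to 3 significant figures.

18100 km

d_R = 2.44 × 6370 km × (5510/3470)^(1/3)
    = 18100 km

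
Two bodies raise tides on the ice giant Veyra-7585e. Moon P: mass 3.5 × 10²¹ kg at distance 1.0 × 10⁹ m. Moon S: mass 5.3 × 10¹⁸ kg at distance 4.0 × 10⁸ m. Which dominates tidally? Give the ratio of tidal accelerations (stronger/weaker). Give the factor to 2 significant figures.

The tide-raising term goes as M/d³ (the gradient of a 1/d² field).
Moon P: (3.5 × 10²¹) / (1.0 × 10⁹)³ = 3.500 × 10⁻⁶
Moon S: (5.3 × 10¹⁸) / (4.0 × 10⁸)³ = 8.281 × 10⁻⁸
Ratio (larger/smaller) = 42

Moon P, by a factor of ≈ 42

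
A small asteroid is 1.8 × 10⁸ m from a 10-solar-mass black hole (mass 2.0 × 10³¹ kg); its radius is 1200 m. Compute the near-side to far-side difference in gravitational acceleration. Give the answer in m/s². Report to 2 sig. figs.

1.1 m/s²

Δg = 4GMr/d³
   = 4 × (6.674 × 10⁻¹¹) × (2.0 × 10³¹) × (1200) / (1.8 × 10⁸)³
   = 1.1 m/s²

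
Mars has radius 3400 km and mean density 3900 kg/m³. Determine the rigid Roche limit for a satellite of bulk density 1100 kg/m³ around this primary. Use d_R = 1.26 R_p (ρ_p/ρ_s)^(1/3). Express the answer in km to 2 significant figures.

6500 km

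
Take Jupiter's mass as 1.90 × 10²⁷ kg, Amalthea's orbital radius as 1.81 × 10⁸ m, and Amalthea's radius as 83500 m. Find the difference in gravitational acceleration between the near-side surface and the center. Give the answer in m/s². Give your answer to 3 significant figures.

3.57 × 10⁻³ m/s²

Differencing GM/(d−r)² and GM/d² to first order in r/d gives 2GMr/d³.
Δg = 2GMr/d³
   = 2 × (6.674 × 10⁻¹¹) × (1.90 × 10²⁷) × (83500) / (1.81 × 10⁸)³
   = 3.57 × 10⁻³ m/s²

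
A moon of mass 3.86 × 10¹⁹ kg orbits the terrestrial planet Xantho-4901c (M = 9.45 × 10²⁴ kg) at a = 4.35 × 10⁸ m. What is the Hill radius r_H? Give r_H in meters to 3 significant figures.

4.82 × 10⁶ m

r_H ≈ a (m/3M)^(1/3)
    = (4.35 × 10⁸) × (3.86 × 10¹⁹ / (3 × 9.45 × 10²⁴))^(1/3)
    = 4.82 × 10⁶ m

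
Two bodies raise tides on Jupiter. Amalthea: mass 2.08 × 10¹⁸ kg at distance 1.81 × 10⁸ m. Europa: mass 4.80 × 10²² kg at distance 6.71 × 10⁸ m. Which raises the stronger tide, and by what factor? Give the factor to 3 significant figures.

Europa, by a factor of ≈ 453

Tidal acceleration ∝ M/d³, so compare M/d³ for each.
Amalthea: (2.08 × 10¹⁸) / (1.81 × 10⁸)³ = 3.508 × 10⁻⁷
Europa: (4.80 × 10²²) / (6.71 × 10⁸)³ = 1.589 × 10⁻⁴
Ratio (larger/smaller) = 453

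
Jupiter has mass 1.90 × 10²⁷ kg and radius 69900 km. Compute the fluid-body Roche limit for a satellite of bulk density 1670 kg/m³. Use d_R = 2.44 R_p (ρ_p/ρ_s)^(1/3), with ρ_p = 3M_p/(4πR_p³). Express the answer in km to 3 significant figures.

ρ_p = 3M_p/(4πR_p³) = 3 × (1.90 × 10²⁷) / (4π × (6.99 × 10⁷ m)³) = 1330 kg/m³
d_R = 2.44 × 69900 km × (1330/1670)^(1/3)
    = 1.58 × 10⁵ km

1.58 × 10⁵ km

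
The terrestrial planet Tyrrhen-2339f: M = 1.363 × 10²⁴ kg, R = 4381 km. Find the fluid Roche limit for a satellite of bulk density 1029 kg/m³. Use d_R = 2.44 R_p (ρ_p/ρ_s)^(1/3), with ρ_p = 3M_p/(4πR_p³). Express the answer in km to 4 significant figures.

ρ_p = 3M_p/(4πR_p³) = 3 × (1.363 × 10²⁴) / (4π × (4.381 × 10⁶ m)³) = 3870 kg/m³
d_R = 2.44 × 4381 km × (3870/1029)^(1/3)
    = 16620 km

16620 km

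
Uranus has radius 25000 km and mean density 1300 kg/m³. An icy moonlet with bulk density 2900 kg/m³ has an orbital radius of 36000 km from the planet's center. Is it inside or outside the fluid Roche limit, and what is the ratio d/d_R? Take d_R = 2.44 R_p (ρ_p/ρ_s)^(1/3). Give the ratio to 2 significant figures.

d_R = 2.44 × (25000 km) × (1300/2900)^(1/3) = 46690 km
d/d_R = (36000) / (46690) = 0.77
Since d/d_R < 1, the body is inside the Roche limit.

inside; d/d_R ≈ 0.77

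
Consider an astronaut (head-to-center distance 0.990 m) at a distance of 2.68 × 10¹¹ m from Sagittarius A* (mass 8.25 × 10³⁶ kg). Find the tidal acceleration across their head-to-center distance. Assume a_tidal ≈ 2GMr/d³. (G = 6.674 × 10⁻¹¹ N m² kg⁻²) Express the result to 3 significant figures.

5.66 × 10⁻⁸ m/s²

The tidal stretch is the gradient of GM/d² times the body's extent r, hence the 1/d³ dependence.
Δg = 2GMr/d³
   = 2 × (6.674 × 10⁻¹¹) × (8.25 × 10³⁶) × (0.990) / (2.68 × 10¹¹)³
   = 5.66 × 10⁻⁸ m/s²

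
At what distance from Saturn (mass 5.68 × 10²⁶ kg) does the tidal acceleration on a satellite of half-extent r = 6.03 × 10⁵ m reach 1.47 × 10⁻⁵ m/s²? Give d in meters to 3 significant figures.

1.46 × 10⁹ m

2GMr/d³ = a_tidal  ⇒  d = (2GMr / a_tidal)^(1/3)
d = (2 × 6.674×10⁻¹¹ × (5.68 × 10²⁶) × (6.03 × 10⁵) / (1.47 × 10⁻⁵))^(1/3)
  = 1.46 × 10⁹ m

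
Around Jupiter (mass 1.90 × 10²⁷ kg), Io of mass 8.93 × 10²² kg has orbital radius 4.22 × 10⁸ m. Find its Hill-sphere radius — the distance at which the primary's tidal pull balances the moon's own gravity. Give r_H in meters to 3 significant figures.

1.06 × 10⁷ m

r_H ≈ a (m/3M)^(1/3)
    = (4.22 × 10⁸) × (8.93 × 10²² / (3 × 1.90 × 10²⁷))^(1/3)
    = 1.06 × 10⁷ m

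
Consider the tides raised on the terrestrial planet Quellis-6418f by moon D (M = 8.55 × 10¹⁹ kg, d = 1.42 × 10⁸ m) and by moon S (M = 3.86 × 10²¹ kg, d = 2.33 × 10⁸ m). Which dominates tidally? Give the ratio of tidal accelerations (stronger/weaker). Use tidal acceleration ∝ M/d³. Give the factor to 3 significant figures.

Moon S, by a factor of ≈ 10.2

Tidal acceleration ∝ M/d³, so compare M/d³ for each.
Moon D: (8.55 × 10¹⁹) / (1.42 × 10⁸)³ = 2.986 × 10⁻⁵
Moon S: (3.86 × 10²¹) / (2.33 × 10⁸)³ = 3.052 × 10⁻⁴
Ratio (larger/smaller) = 10.2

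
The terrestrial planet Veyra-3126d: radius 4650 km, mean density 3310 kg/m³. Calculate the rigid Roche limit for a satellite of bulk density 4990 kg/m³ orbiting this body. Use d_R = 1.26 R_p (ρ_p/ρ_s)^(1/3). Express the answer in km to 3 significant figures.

d_R = 1.26 × 4650 km × (3310/4990)^(1/3)
    = 5110 km

5110 km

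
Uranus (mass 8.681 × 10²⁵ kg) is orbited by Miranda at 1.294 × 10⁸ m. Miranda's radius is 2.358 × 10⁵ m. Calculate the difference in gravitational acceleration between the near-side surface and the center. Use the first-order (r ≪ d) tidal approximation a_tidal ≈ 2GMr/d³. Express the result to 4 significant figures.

Δg = 2GMr/d³
   = 2 × (6.674 × 10⁻¹¹) × (8.681 × 10²⁵) × (2.358 × 10⁵) / (1.294 × 10⁸)³
   = 1.261 × 10⁻³ m/s²

1.261 × 10⁻³ m/s²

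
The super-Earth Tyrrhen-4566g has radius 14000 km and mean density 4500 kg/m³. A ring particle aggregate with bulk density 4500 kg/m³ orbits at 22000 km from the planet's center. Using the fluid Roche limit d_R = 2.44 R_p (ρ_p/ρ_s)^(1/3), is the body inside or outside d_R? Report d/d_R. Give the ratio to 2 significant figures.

d_R = 2.44 × (14000 km) × (4500/4500)^(1/3) = 34160 km
d/d_R = (22000) / (34160) = 0.64
Since d/d_R < 1, the body is inside the Roche limit.

inside; d/d_R ≈ 0.64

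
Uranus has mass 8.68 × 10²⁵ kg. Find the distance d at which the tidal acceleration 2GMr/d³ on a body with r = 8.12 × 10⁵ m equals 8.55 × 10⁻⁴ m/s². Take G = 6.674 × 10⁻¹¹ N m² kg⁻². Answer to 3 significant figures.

2.22 × 10⁸ m

2GMr/d³ = a_tidal  ⇒  d = (2GMr / a_tidal)^(1/3)
d = (2 × 6.674×10⁻¹¹ × (8.68 × 10²⁵) × (8.12 × 10⁵) / (8.55 × 10⁻⁴))^(1/3)
  = 2.22 × 10⁸ m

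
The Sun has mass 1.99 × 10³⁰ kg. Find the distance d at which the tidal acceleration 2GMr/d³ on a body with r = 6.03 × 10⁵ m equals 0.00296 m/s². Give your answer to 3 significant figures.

3.78 × 10⁹ m

2GMr/d³ = a_tidal  ⇒  d = (2GMr / a_tidal)^(1/3)
d = (2 × 6.674×10⁻¹¹ × (1.99 × 10³⁰) × (6.03 × 10⁵) / (0.00296))^(1/3)
  = 3.78 × 10⁹ m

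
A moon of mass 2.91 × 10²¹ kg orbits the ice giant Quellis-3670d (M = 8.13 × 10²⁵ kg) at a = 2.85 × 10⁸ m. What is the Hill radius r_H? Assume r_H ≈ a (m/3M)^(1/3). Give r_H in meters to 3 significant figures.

r_H ≈ a (m/3M)^(1/3)
    = (2.85 × 10⁸) × (2.91 × 10²¹ / (3 × 8.13 × 10²⁵))^(1/3)
    = 6.51 × 10⁶ m

6.51 × 10⁶ m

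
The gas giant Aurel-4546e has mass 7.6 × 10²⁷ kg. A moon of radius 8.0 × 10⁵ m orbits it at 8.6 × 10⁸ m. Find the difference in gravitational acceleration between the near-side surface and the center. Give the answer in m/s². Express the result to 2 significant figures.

Δa = 2GMr/d³
   = 2 × (6.674 × 10⁻¹¹) × (7.6 × 10²⁷) × (8.0 × 10⁵) / (8.6 × 10⁸)³
   = 1.3 × 10⁻³ m/s²

1.3 × 10⁻³ m/s²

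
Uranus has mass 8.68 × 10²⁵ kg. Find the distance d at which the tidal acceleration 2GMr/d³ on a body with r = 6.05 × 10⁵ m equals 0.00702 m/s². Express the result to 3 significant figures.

1.00 × 10⁸ m

2GMr/d³ = a_tidal  ⇒  d = (2GMr / a_tidal)^(1/3)
d = (2 × 6.674×10⁻¹¹ × (8.68 × 10²⁵) × (6.05 × 10⁵) / (0.00702))^(1/3)
  = 1.00 × 10⁸ m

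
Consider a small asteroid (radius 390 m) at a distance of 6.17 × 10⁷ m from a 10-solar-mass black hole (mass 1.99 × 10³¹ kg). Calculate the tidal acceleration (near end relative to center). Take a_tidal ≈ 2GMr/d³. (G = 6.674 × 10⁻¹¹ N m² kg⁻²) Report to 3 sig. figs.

Δg = 2GMr/d³
   = 2 × (6.674 × 10⁻¹¹) × (1.99 × 10³¹) × (390) / (6.17 × 10⁷)³
   = 4.41 m/s²

4.41 m/s²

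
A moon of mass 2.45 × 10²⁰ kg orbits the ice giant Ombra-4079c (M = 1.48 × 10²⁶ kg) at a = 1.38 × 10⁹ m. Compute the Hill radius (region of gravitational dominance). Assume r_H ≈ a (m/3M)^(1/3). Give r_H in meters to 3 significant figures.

r_H ≈ a (m/3M)^(1/3)
    = (1.38 × 10⁹) × (2.45 × 10²⁰ / (3 × 1.48 × 10²⁶))^(1/3)
    = 1.13 × 10⁷ m

1.13 × 10⁷ m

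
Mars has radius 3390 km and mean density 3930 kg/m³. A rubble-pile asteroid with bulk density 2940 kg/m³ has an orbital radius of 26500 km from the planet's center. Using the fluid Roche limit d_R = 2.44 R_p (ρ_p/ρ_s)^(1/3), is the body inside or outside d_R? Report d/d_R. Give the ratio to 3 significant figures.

outside; d/d_R ≈ 2.91

d_R = 2.44 × (3390 km) × (3930/2940)^(1/3) = 9112 km
d/d_R = (26500) / (9112) = 2.91
Since d/d_R > 1, the body is outside the Roche limit.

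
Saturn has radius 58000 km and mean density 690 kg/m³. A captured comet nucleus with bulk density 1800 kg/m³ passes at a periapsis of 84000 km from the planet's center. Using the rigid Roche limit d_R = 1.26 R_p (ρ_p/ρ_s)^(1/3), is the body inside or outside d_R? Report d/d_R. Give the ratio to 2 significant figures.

d_R = 1.26 × (58000 km) × (690/1800)^(1/3) = 53090 km
d/d_R = (84000) / (53090) = 1.6
Since d/d_R > 1, the body is outside the Roche limit.

outside; d/d_R ≈ 1.6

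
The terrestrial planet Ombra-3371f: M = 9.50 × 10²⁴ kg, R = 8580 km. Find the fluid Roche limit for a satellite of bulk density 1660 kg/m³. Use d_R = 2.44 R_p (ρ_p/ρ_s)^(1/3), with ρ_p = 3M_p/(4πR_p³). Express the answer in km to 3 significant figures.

27100 km

ρ_p = 3M_p/(4πR_p³) = 3 × (9.50 × 10²⁴) / (4π × (8.58 × 10⁶ m)³) = 3590 kg/m³
d_R = 2.44 × 8580 km × (3590/1660)^(1/3)
    = 27100 km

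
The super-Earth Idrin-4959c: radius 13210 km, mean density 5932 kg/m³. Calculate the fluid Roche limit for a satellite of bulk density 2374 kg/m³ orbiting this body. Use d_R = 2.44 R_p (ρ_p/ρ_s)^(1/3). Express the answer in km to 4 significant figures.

43740 km

d_R = 2.44 × 13210 km × (5932/2374)^(1/3)
    = 43740 km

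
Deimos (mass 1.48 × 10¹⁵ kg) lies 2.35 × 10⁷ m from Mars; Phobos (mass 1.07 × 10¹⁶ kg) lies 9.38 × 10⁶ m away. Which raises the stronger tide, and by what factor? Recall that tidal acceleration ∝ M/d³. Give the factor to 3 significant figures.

Tidal stretch scales as M/d³; compute that for each body.
Deimos: (1.48 × 10¹⁵) / (2.35 × 10⁷)³ = 1.140 × 10⁻⁷
Phobos: (1.07 × 10¹⁶) / (9.38 × 10⁶)³ = 1.297 × 10⁻⁵
Ratio (larger/smaller) = 114

Phobos, by a factor of ≈ 114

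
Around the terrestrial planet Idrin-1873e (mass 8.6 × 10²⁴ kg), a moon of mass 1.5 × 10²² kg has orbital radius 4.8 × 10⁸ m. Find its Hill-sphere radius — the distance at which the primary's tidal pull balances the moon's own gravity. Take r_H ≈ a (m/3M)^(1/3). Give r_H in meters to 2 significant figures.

r_H ≈ a (m/3M)^(1/3)
    = (4.8 × 10⁸) × (1.5 × 10²² / (3 × 8.6 × 10²⁴))^(1/3)
    = 4.0 × 10⁷ m

4.0 × 10⁷ m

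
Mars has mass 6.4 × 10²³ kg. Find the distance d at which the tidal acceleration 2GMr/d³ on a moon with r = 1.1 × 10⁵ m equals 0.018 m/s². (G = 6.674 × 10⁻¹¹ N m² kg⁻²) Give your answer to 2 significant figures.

2GMr/d³ = a_tidal  ⇒  d = (2GMr / a_tidal)^(1/3)
d = (2 × 6.674×10⁻¹¹ × (6.4 × 10²³) × (1.1 × 10⁵) / (0.018))^(1/3)
  = 8.1 × 10⁶ m

8.1 × 10⁶ m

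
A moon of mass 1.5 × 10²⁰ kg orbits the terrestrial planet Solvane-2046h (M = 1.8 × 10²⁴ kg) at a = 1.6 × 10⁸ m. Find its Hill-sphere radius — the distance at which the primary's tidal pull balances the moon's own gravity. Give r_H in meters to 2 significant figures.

r_H ≈ a (m/3M)^(1/3)
    = (1.6 × 10⁸) × (1.5 × 10²⁰ / (3 × 1.8 × 10²⁴))^(1/3)
    = 4.8 × 10⁶ m

4.8 × 10⁶ m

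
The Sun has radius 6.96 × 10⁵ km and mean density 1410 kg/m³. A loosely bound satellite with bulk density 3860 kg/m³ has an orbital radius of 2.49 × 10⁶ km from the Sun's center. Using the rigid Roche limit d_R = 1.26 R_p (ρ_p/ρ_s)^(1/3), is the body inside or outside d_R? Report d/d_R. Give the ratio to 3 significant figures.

outside; d/d_R ≈ 3.97

d_R = 1.26 × (6.96 × 10⁵ km) × (1410/3860)^(1/3) = 6.269 × 10⁵ km
d/d_R = (2.49 × 10⁶) / (6.269 × 10⁵) = 3.97
Since d/d_R > 1, the body is outside the Roche limit.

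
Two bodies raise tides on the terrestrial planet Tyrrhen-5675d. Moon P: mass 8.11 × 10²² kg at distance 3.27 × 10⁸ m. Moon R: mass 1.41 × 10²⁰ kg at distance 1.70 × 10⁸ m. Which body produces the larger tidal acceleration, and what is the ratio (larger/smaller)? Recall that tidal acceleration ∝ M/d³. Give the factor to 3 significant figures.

The tide-raising term goes as M/d³ (the gradient of a 1/d² field).
Moon P: (8.11 × 10²²) / (3.27 × 10⁸)³ = 2.319 × 10⁻³
Moon R: (1.41 × 10²⁰) / (1.70 × 10⁸)³ = 2.870 × 10⁻⁵
Ratio (larger/smaller) = 80.8

Moon P, by a factor of ≈ 80.8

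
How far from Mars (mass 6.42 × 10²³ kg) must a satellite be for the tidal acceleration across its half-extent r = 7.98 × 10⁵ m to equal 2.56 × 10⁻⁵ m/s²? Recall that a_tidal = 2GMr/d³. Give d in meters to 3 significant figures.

1.39 × 10⁸ m

2GMr/d³ = a_tidal  ⇒  d = (2GMr / a_tidal)^(1/3)
d = (2 × 6.674×10⁻¹¹ × (6.42 × 10²³) × (7.98 × 10⁵) / (2.56 × 10⁻⁵))^(1/3)
  = 1.39 × 10⁸ m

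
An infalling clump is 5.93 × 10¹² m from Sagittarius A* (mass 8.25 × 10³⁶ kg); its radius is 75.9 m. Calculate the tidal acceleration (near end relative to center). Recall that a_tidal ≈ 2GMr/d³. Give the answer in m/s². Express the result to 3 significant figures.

Δg = 2GMr/d³
   = 2 × (6.674 × 10⁻¹¹) × (8.25 × 10³⁶) × (75.9) / (5.93 × 10¹²)³
   = 4.01 × 10⁻¹⁰ m/s²

4.01 × 10⁻¹⁰ m/s²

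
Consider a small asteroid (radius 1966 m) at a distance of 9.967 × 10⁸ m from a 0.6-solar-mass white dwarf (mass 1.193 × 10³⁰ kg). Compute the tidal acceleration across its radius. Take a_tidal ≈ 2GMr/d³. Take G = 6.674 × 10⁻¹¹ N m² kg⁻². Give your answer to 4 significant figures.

Since r ≪ d, expand the inverse-square field across one radius to get the leading 2GMr/d³ term.
Δa = 2GMr/d³
   = 2 × (6.674 × 10⁻¹¹) × (1.193 × 10³⁰) × (1966) / (9.967 × 10⁸)³
   = 3.162 × 10⁻⁴ m/s²

3.162 × 10⁻⁴ m/s²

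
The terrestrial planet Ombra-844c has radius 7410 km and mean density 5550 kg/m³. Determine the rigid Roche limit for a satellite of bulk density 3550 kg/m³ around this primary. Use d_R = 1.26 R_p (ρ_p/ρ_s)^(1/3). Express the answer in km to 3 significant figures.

10800 km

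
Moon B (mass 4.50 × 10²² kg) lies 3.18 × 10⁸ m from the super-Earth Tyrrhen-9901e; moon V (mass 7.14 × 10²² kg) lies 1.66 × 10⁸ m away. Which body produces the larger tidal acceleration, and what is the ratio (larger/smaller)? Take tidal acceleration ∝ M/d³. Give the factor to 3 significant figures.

Compare M/d³ for the two perturbers:
Moon B: (4.50 × 10²²) / (3.18 × 10⁸)³ = 1.399 × 10⁻³
Moon V: (7.14 × 10²²) / (1.66 × 10⁸)³ = 1.561 × 10⁻²
Ratio (larger/smaller) = 11.2

Moon V, by a factor of ≈ 11.2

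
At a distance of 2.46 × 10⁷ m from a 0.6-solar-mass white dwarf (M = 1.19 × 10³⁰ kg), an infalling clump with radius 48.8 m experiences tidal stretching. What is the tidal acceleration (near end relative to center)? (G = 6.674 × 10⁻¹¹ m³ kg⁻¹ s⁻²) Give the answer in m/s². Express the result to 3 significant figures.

5.21 × 10⁻¹ m/s²

Since r ≪ d, expand the inverse-square field across one radius to get the leading 2GMr/d³ term.
Δa = 2GMr/d³
   = 2 × (6.674 × 10⁻¹¹) × (1.19 × 10³⁰) × (48.8) / (2.46 × 10⁷)³
   = 5.21 × 10⁻¹ m/s²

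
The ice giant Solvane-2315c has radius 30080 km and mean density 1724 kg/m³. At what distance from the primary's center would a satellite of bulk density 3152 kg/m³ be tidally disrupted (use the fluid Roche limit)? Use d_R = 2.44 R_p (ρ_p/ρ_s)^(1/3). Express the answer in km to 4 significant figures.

d_R = 2.44 × 30080 km × (1724/3152)^(1/3)
    = 60020 km

60020 km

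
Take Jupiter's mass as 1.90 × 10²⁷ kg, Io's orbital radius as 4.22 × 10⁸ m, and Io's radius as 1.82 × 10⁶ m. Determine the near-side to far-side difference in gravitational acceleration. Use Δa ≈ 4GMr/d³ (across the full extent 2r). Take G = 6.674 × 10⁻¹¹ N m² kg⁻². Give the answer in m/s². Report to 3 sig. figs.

Δg = 4GMr/d³
   = 4 × (6.674 × 10⁻¹¹) × (1.90 × 10²⁷) × (1.82 × 10⁶) / (4.22 × 10⁸)³
   = 1.23 × 10⁻² m/s²

1.23 × 10⁻² m/s²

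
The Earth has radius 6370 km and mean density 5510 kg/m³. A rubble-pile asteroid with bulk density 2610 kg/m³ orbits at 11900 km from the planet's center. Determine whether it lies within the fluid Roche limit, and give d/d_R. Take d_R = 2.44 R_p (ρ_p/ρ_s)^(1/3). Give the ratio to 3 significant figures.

inside; d/d_R ≈ 0.597

d_R = 2.44 × (6370 km) × (5510/2610)^(1/3) = 19940 km
d/d_R = (11900) / (19940) = 0.597
Since d/d_R < 1, the body is inside the Roche limit.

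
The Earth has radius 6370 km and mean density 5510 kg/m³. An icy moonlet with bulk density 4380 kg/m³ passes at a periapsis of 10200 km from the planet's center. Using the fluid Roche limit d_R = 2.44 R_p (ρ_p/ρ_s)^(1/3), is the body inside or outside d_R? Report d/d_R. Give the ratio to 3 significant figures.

d_R = 2.44 × (6370 km) × (5510/4380)^(1/3) = 16780 km
d/d_R = (10200) / (16780) = 0.608
Since d/d_R < 1, the body is inside the Roche limit.

inside; d/d_R ≈ 0.608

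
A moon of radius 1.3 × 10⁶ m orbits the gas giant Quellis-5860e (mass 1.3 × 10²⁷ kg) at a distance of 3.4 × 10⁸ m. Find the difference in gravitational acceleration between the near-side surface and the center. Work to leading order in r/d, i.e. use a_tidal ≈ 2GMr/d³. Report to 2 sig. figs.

Since r ≪ d, expand the inverse-square field across one radius to get the leading 2GMr/d³ term.
a_tidal = 2GMr/d³
        = 2 × (6.674 × 10⁻¹¹) × (1.3 × 10²⁷) × (1.3 × 10⁶) / (3.4 × 10⁸)³
        = 5.7 × 10⁻³ m/s²

5.7 × 10⁻³ m/s²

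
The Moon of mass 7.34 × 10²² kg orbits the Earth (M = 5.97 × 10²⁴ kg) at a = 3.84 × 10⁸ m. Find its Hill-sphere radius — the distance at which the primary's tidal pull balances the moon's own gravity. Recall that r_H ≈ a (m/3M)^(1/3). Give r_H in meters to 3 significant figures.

r_H ≈ a (m/3M)^(1/3)
    = (3.84 × 10⁸) × (7.34 × 10²² / (3 × 5.97 × 10²⁴))^(1/3)
    = 6.15 × 10⁷ m

6.15 × 10⁷ m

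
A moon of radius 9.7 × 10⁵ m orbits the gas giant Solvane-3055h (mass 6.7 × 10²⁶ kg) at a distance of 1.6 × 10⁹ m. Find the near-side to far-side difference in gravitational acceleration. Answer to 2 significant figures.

4.2 × 10⁻⁵ m/s²

Δa = 4GMr/d³
   = 4 × (6.674 × 10⁻¹¹) × (6.7 × 10²⁶) × (9.7 × 10⁵) / (1.6 × 10⁹)³
   = 4.2 × 10⁻⁵ m/s²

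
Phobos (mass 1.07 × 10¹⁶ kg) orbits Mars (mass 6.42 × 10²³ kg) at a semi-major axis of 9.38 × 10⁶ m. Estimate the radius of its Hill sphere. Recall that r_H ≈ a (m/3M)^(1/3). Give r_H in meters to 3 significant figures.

1.66 × 10⁴ m

r_H ≈ a (m/3M)^(1/3)
    = (9.38 × 10⁶) × (1.07 × 10¹⁶ / (3 × 6.42 × 10²³))^(1/3)
    = 1.66 × 10⁴ m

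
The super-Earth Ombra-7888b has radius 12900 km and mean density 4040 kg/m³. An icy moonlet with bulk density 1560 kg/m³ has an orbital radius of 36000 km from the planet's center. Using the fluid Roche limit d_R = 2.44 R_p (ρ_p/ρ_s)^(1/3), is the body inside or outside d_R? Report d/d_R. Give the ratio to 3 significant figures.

d_R = 2.44 × (12900 km) × (4040/1560)^(1/3) = 43220 km
d/d_R = (36000) / (43220) = 0.833
Since d/d_R < 1, the body is inside the Roche limit.

inside; d/d_R ≈ 0.833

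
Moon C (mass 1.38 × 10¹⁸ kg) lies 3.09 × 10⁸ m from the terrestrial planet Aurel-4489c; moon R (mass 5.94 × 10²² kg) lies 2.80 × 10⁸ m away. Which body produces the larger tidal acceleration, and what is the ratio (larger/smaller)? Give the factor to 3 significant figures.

Tidal acceleration ∝ M/d³, so compare M/d³ for each.
Moon C: (1.38 × 10¹⁸) / (3.09 × 10⁸)³ = 4.677 × 10⁻⁸
Moon R: (5.94 × 10²²) / (2.80 × 10⁸)³ = 2.706 × 10⁻³
Ratio (larger/smaller) = 57900

Moon R, by a factor of ≈ 57900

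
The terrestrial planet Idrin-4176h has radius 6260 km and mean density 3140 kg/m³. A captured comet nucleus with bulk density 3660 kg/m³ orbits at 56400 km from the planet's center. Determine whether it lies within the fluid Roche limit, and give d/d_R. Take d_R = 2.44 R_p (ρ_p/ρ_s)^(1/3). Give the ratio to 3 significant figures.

d_R = 2.44 × (6260 km) × (3140/3660)^(1/3) = 14510 km
d/d_R = (56400) / (14510) = 3.89
Since d/d_R > 1, the body is outside the Roche limit.

outside; d/d_R ≈ 3.89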